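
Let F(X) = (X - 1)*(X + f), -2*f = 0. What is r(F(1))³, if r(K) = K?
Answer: 0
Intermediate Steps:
f = 0 (f = -½*0 = 0)
F(X) = X*(-1 + X) (F(X) = (X - 1)*(X + 0) = (-1 + X)*X = X*(-1 + X))
r(F(1))³ = (1*(-1 + 1))³ = (1*0)³ = 0³ = 0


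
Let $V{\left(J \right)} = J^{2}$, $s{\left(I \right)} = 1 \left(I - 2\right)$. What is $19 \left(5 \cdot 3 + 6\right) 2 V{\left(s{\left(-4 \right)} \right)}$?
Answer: $28728$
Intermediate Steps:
$s{\left(I \right)} = -2 + I$ ($s{\left(I \right)} = 1 \left(-2 + I\right) = -2 + I$)
$19 \left(5 \cdot 3 + 6\right) 2 V{\left(s{\left(-4 \right)} \right)} = 19 \left(5 \cdot 3 + 6\right) 2 \left(-2 - 4\right)^{2} = 19 \left(15 + 6\right) 2 \left(-6\right)^{2} = 19 \cdot 21 \cdot 2 \cdot 36 = 399 \cdot 72 = 28728$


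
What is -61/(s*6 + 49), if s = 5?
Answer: -61/79 ≈ -0.77215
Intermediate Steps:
-61/(s*6 + 49) = -61/(5*6 + 49) = -61/(30 + 49) = -61/79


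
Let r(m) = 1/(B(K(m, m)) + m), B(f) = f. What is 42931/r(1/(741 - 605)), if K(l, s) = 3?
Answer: 17558779/136 ≈ 1.2911e+5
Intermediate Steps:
r(m) = 1/(3 + m)
42931/r(1/(741 - 605)) = 42931/(1/(3 + 1/(741 - 605))) = 42931/(1/(3 + 1/136)) = 42931/(1/(409/136)) = 42931/(136/409) = 42931*(409/136) = 17558779/136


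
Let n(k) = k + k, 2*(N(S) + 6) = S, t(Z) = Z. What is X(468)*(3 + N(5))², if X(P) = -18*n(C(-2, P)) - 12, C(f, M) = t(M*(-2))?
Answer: 8421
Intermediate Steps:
C(f, M) = -2*M (C(f, M) = M*(-2) = -2*M)
N(S) = -6 + S/2
n(k) = 2*k
X(P) = -12 + 72*P (X(P) = -36*(-2*P) - 12 = -(-72)*P - 12 = 72*P - 12 = -12 + 72*P)
X(468)*(3 + N(5))² = (-12 + 72*468)*(3 + (-6 + (½)*5))² = (-12 + 33696)*(3 + (-6 + 5/2))² = 33684*(3 - 7/2)² = 33684*(-½)² = 33684*(¼) = 8421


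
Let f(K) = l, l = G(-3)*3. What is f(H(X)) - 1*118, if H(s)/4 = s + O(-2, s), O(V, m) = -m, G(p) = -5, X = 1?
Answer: -133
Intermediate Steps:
l = -15 (l = -5*3 = -15)
H(s) = 0 (H(s) = 4*(s - s) = 4*0 = 0)
f(K) = -15
f(H(X)) - 1*118 = -15 - 1*118 = -15 - 118 = -133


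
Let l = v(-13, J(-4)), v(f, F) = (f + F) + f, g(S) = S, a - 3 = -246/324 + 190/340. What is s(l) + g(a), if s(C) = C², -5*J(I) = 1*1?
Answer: 7909024/11475 ≈ 689.24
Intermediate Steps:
J(I) = -⅕ (J(I) = -1/5 = -⅕*1 = -⅕)
a = 1285/459 (a = 3 + (-246/324 + 190/340) = 3 + (-246*1/324 + 190*(1/340)) = 3 + (-41/54 + 19/34) = 3 - 92/459 = 1285/459 ≈ 2.7996)
v(f, F) = F + 2*f (v(f, F) = (F + f) + f = F + 2*f)
l = -131/5 (l = -⅕ + 2*(-13) = -⅕ - 26 = -131/5 ≈ -26.200)
s(l) + g(a) = (-131/5)² + 1285/459 = 17161/25 + 1285/459 = 7909024/11475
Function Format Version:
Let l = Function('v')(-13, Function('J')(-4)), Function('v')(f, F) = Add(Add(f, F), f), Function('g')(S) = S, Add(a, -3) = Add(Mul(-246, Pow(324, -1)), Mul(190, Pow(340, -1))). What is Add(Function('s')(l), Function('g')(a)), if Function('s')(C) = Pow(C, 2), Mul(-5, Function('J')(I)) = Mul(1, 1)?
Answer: Rational(7909024, 11475) ≈ 689.24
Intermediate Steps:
Function('J')(I) = Rational(-1, 5) (Function('J')(I) = Mul(Rational(-1, 5), Mul(1, 1)) = Mul(Rational(-1, 5), 1) = Rational(-1, 5))
a = Rational(1285, 459) (a = Add(3, Add(Mul(-246, Pow(324, -1)), Mul(190, Pow(340, -1)))) = Add(3, Add(Mul(-246, Rational(1, 324)), Mul(190, Rational(1, 340)))) = Add(3, Add(Rational(-41, 54), Rational(19, 34))) = Add(3, Rational(-92, 459)) = Rational(1285, 459) ≈ 2.7996)
Function('v')(f, F) = Add(F, Mul(2, f)) (Function('v')(f, F) = Add(Add(F, f), f) = Add(F, Mul(2, f)))
l = Rational(-131, 5) (l = Add(Rational(-1, 5), Mul(2, -13)) = Add(Rational(-1, 5), -26) = Rational(-131, 5) ≈ -26.200)
Add(Function('s')(l), Function('g')(a)) = Add(Pow(Rational(-131, 5), 2), Rational(1285, 459)) = Add(Rational(17161, 25), Rational(1285, 459)) = Rational(7909024, 11475)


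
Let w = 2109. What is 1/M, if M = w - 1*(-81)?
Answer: 1/2190 ≈ 0.00045662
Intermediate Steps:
M = 2190 (M = 2109 - 1*(-81) = 2109 + 81 = 2190)
1/M = 1/2190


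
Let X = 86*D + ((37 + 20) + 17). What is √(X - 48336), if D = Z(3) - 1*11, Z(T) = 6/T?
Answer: 2*I*√12259 ≈ 221.44*I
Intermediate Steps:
D = -9 (D = 6/3 - 1*11 = 6*(⅓) - 11 = 2 - 11 = -9)
X = -700 (X = 86*(-9) + ((37 + 20) + 17) = -774 + (57 + 17) = -774 + 74 = -700)
√(X - 48336) = √(-700 - 48336) = √(-49036) = 2*I*√12259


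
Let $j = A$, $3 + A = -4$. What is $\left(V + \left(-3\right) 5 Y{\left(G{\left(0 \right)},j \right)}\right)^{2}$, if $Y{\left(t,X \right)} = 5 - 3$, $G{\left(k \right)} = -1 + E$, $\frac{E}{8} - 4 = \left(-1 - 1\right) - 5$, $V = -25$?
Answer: $3025$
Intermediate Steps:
$A = -7$ ($A = -3 - 4 = -7$)
$j = -7$
$E = -24$ ($E = 32 + 8 \left(\left(-1 - 1\right) - 5\right) = 32 + 8 \left(-2 - 5\right) = 32 + 8 \left(-7\right) = 32 - 56 = -24$)
$G{\left(k \right)} = -25$ ($G{\left(k \right)} = -1 - 24 = -25$)
$Y{\left(t,X \right)} = 2$
$\left(V + \left(-3\right) 5 Y{\left(G{\left(0 \right)},j \right)}\right)^{2} = \left(-25 + \left(-3\right) 5 \cdot 2\right)^{2} = \left(-25 - 30\right)^{2} = \left(-55\right)^{2} = 3025$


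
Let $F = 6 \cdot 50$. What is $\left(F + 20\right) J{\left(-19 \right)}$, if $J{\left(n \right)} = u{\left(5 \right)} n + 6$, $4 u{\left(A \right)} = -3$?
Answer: $6480$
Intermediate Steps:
$u{\left(A \right)} = - \frac{3}{4}$ ($u{\left(A \right)} = \frac{1}{4} \left(-3\right) = - \frac{3}{4}$)
$J{\left(n \right)} = 6 - \frac{3 n}{4}$ ($J{\left(n \right)} = - \frac{3 n}{4} + 6 = 6 - \frac{3 n}{4}$)
$F = 300$
$\left(F + 20\right) J{\left(-19 \right)} = \left(300 + 20\right) \left(6 - - \frac{57}{4}\right) = 320 \left(6 + \frac{57}{4}\right) = 320 \cdot \frac{81}{4} = 6480$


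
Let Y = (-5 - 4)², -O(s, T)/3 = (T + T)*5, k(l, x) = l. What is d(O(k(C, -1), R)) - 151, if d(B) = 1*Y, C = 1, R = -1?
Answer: -70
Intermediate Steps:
O(s, T) = -30*T (O(s, T) = -3*(T + T)*5 = -3*2*T*5 = -30*T)
Y = 81 (Y = (-9)² = 81)
d(B) = 81 (d(B) = 1*81 = 81)
d(O(k(C, -1), R)) - 151 = 81 - 151 = -70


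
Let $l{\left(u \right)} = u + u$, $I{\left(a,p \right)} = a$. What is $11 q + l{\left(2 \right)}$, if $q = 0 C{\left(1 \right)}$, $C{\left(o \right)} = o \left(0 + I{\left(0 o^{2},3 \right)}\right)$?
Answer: $4$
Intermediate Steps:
$l{\left(u \right)} = 2 u$
$C{\left(o \right)} = 0$ ($C{\left(o \right)} = o \left(0 + 0 o^{2}\right) = o \left(0 + 0\right) = o 0 = 0$)
$q = 0$ ($q = 0 \cdot 0 = 0$)
$11 q + l{\left(2 \right)} = 11 \cdot 0 + 2 \cdot 2 = 0 + 4 = 4$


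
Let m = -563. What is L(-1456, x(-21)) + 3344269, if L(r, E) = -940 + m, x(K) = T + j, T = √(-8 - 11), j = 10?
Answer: 3342766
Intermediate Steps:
T = I*√19 (T = √(-19) = I*√19 ≈ 4.3589*I)
x(K) = 10 + I*√19 (x(K) = I*√19 + 10 = 10 + I*√19)
L(r, E) = -1503 (L(r, E) = -940 - 563 = -1503)
L(-1456, x(-21)) + 3344269 = -1503 + 3344269 = 3342766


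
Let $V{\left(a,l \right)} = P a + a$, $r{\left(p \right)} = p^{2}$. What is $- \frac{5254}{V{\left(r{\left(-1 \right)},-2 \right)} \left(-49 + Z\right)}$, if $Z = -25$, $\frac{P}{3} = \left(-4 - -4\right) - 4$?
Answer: $- \frac{71}{11} \approx -6.4545$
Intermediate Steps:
$P = -12$ ($P = 3 \left(\left(-4 - -4\right) - 4\right) = 3 \left(\left(-4 + 4\right) - 4\right) = 3 \left(0 - 4\right) = 3 \left(-4\right) = -12$)
$V{\left(a,l \right)} = - 11 a$ ($V{\left(a,l \right)} = - 12 a + a = - 11 a$)
$- \frac{5254}{V{\left(r{\left(-1 \right)},-2 \right)} \left(-49 + Z\right)} = - \frac{5254}{- 11 \left(-1\right)^{2} \left(-49 - 25\right)} = - \frac{5254}{\left(-11\right) 1 \left(-74\right)} = - \frac{5254}{\left(-11\right) \left(-74\right)} = - \frac{5254}{814} = \left(-5254\right) \frac{1}{814} = - \frac{71}{11}$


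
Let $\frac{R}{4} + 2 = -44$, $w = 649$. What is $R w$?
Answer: $-119416$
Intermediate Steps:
$R = -184$ ($R = -8 + 4 \left(-44\right) = -8 - 176 = -184$)
$R w = \left(-184\right) 649 = -119416$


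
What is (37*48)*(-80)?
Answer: -142080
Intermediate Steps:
(37*48)*(-80) = 1776*(-80) = -142080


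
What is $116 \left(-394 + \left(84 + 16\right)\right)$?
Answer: $-34104$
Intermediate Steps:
$116 \left(-394 + \left(84 + 16\right)\right) = 116 \left(-394 + 100\right) = 116 \left(-294\right) = -34104$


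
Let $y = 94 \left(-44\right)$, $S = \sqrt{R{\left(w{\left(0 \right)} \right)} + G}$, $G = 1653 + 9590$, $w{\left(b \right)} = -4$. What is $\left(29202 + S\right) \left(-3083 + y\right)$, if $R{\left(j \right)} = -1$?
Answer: $-210809238 - 7219 \sqrt{11242} \approx -2.1157 \cdot 10^{8}$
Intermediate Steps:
$G = 11243$
$S = \sqrt{11242}$ ($S = \sqrt{-1 + 11243} = \sqrt{11242} \approx 106.03$)
$y = -4136$
$\left(29202 + S\right) \left(-3083 + y\right) = \left(29202 + \sqrt{11242}\right) \left(-3083 - 4136\right) = \left(29202 + \sqrt{11242}\right) \left(-7219\right) = -210809238 - 7219 \sqrt{11242}$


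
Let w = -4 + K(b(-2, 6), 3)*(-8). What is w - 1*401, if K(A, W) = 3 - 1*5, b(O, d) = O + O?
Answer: -389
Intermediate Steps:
b(O, d) = 2*O
K(A, W) = -2 (K(A, W) = 3 - 5 = -2)
w = 12 (w = -4 - 2*(-8) = -4 + 16 = 12)
w - 1*401 = 12 - 1*401 = 12 - 401 = -389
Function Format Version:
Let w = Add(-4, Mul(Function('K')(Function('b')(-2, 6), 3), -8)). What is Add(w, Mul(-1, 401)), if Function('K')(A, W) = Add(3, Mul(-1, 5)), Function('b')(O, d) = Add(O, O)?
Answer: -389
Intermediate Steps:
Function('b')(O, d) = Mul(2, O)
Function('K')(A, W) = -2 (Function('K')(A, W) = Add(3, -5) = -2)
w = 12 (w = Add(-4, Mul(-2, -8)) = Add(-4, 16) = 12)
Add(w, Mul(-1, 401)) = Add(12, Mul(-1, 401)) = Add(12, -401) = -389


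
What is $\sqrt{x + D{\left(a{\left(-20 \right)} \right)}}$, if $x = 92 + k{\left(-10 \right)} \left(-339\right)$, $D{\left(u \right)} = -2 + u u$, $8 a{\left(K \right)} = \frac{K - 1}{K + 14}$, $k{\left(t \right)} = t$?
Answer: $\frac{\sqrt{890929}}{16} \approx 58.993$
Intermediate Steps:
$a{\left(K \right)} = \frac{-1 + K}{8 \left(14 + K\right)}$ ($a{\left(K \right)} = \frac{\left(K - 1\right) \frac{1}{K + 14}}{8} = \frac{\left(-1 + K\right) \frac{1}{14 + K}}{8} = \frac{\frac{1}{14 + K} \left(-1 + K\right)}{8} = \frac{-1 + K}{8 \left(14 + K\right)}$)
$D{\left(u \right)} = -2 + u^{2}$
$x = 3482$ ($x = 92 - -3390 = 92 + 3390 = 3482$)
$\sqrt{x + D{\left(a{\left(-20 \right)} \right)}} = \sqrt{3482 - \left(2 - \left(\frac{-1 - 20}{8 \left(14 - 20\right)}\right)^{2}\right)} = \sqrt{3482 - \left(2 - \left(\frac{1}{8} \frac{1}{-6} \left(-21\right)\right)^{2}\right)} = \sqrt{3482 - \left(2 - \left(\frac{1}{8} \left(- \frac{1}{6}\right) \left(-21\right)\right)^{2}\right)} = \sqrt{3482 - \left(2 - \left(\frac{7}{16}\right)^{2}\right)} = \sqrt{3482 + \left(-2 + \frac{49}{256}\right)} = \sqrt{3482 - \frac{463}{256}} = \sqrt{\frac{890929}{256}} = \frac{\sqrt{890929}}{16}$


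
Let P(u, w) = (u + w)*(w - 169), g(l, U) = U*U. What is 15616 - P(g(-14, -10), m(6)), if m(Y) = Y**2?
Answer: 33704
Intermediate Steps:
g(l, U) = U**2
P(u, w) = (-169 + w)*(u + w) (P(u, w) = (u + w)*(-169 + w) = (-169 + w)*(u + w))
15616 - P(g(-14, -10), m(6)) = 15616 - ((6**2)**2 - 169*(-10)**2 - 169*6**2 + (-10)**2*6**2) = 15616 - (36**2 - 169*100 - 169*36 + 100*36) = 15616 - (1296 - 16900 - 6084 + 3600) = 15616 - 1*(-18088) = 15616 + 18088 = 33704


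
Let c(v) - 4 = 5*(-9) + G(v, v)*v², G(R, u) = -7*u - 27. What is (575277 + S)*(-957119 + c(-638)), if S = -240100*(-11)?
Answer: 5808491106201812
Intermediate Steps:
G(R, u) = -27 - 7*u
c(v) = -41 + v²*(-27 - 7*v) (c(v) = 4 + (5*(-9) + (-27 - 7*v)*v²) = 4 + (-45 + v²*(-27 - 7*v)) = -41 + v²*(-27 - 7*v))
S = 2641100 (S = -48020*(-55) = 2641100)
(575277 + S)*(-957119 + c(-638)) = (575277 + 2641100)*(-957119 + (-41 - 1*(-638)²*(27 + 7*(-638)))) = 3216377*(-957119 + (-41 - 1*407044*(27 - 4466))) = 3216377*(-957119 + (-41 - 1*407044*(-4439))) = 3216377*(-957119 + (-41 + 1806868316)) = 3216377*(-957119 + 1806868275) = 3216377*1805911156 = 5808491106201812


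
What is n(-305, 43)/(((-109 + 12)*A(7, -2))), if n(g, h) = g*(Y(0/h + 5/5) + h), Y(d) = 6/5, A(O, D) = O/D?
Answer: -26962/679 ≈ -39.708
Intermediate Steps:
Y(d) = 6/5 (Y(d) = 6*(⅕) = 6/5)
n(g, h) = g*(6/5 + h)
n(-305, 43)/(((-109 + 12)*A(7, -2))) = ((⅕)*(-305)*(6 + 5*43))/(((-109 + 12)*(7/(-2)))) = ((⅕)*(-305)*(6 + 215))/((-679*(-1)/2)) = ((⅕)*(-305)*221)/((-97*(-7/2))) = -13481/679/2 = -13481*2/679 = -26962/679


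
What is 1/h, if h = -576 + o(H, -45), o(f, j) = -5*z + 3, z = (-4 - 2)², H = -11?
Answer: -1/753 ≈ -0.0013280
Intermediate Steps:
z = 36 (z = (-6)² = 36)
o(f, j) = -177 (o(f, j) = -5*36 + 3 = -180 + 3 = -177)
h = -753 (h = -576 - 177 = -753)
1/h = 1/(-753) = -1/753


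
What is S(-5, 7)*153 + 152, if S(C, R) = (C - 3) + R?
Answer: -1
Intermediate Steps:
S(C, R) = -3 + C + R (S(C, R) = (-3 + C) + R = -3 + C + R)
S(-5, 7)*153 + 152 = (-3 - 5 + 7)*153 + 152 = -1*153 + 152 = -153 + 152 = -1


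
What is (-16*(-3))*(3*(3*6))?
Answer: 2592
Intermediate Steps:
(-16*(-3))*(3*(3*6)) = 48*(3*18) = 48*54 = 2592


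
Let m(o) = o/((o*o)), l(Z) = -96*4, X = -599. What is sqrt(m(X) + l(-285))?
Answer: I*sqrt(137780183)/599 ≈ 19.596*I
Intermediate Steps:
l(Z) = -384
m(o) = 1/o (m(o) = o/(o**2) = o/o**2 = 1/o)
sqrt(m(X) + l(-285)) = sqrt(1/(-599) - 384) = sqrt(-1/599 - 384) = sqrt(-230017/599) = I*sqrt(137780183)/599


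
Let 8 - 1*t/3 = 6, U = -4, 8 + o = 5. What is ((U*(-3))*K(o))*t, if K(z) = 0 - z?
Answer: 216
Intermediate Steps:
o = -3 (o = -8 + 5 = -3)
K(z) = -z
t = 6 (t = 24 - 3*6 = 24 - 18 = 6)
((U*(-3))*K(o))*t = ((-4*(-3))*(-1*(-3)))*6 = (12*3)*6 = 36*6 = 216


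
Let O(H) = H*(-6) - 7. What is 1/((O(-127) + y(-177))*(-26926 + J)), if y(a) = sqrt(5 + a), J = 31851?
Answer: 151/561644045 - 2*I*sqrt(43)/2808220225 ≈ 2.6885e-7 - 4.6702e-9*I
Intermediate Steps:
O(H) = -7 - 6*H (O(H) = -6*H - 7 = -7 - 6*H)
1/((O(-127) + y(-177))*(-26926 + J)) = 1/(((-7 - 6*(-127)) + sqrt(5 - 177))*(-26926 + 31851)) = 1/(((-7 + 762) + sqrt(-172))*4925) = 1/((755 + 2*I*sqrt(43))*4925) = 1/(3718375 + 9850*I*sqrt(43))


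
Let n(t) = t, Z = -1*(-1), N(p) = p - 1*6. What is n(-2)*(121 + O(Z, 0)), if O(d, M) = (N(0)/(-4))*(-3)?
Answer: -233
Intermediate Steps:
N(p) = -6 + p (N(p) = p - 6 = -6 + p)
Z = 1
O(d, M) = -9/2 (O(d, M) = ((-6 + 0)/(-4))*(-3) = -6*(-¼)*(-3) = (3/2)*(-3) = -9/2)
n(-2)*(121 + O(Z, 0)) = -2*(121 - 9/2) = -2*233/2 = -233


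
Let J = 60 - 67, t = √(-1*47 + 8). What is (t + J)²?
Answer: (7 - I*√39)² ≈ 10.0 - 87.43*I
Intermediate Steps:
t = I*√39 (t = √(-47 + 8) = √(-39) = I*√39 ≈ 6.245*I)
J = -7
(t + J)² = (I*√39 - 7)² = (-7 + I*√39)²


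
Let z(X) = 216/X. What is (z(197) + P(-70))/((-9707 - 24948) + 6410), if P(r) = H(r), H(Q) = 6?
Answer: -466/1854755 ≈ -0.00025125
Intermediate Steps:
P(r) = 6
(z(197) + P(-70))/((-9707 - 24948) + 6410) = (216/197 + 6)/((-9707 - 24948) + 6410) = (216*(1/197) + 6)/(-34655 + 6410) = (216/197 + 6)/(-28245) = (1398/197)*(-1/28245) = -466/1854755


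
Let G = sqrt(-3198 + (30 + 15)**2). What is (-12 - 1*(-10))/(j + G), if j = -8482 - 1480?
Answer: 1172/5837801 + 2*I*sqrt(1173)/99242617 ≈ 0.00020076 + 6.9021e-7*I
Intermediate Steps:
j = -9962
G = I*sqrt(1173) (G = sqrt(-3198 + 45**2) = sqrt(-3198 + 2025) = sqrt(-1173) = I*sqrt(1173) ≈ 34.249*I)
(-12 - 1*(-10))/(j + G) = (-12 - 1*(-10))/(-9962 + I*sqrt(1173)) = (-12 + 10)/(-9962 + I*sqrt(1173)) = -2/(-9962 + I*sqrt(1173))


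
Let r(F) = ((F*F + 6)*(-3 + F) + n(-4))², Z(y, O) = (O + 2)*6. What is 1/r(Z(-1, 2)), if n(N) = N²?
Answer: 1/149768644 ≈ 6.6770e-9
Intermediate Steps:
Z(y, O) = 12 + 6*O (Z(y, O) = (2 + O)*6 = 12 + 6*O)
r(F) = (16 + (-3 + F)*(6 + F²))² (r(F) = ((F*F + 6)*(-3 + F) + (-4)²)² = ((F² + 6)*(-3 + F) + 16)² = ((6 + F²)*(-3 + F) + 16)² = ((-3 + F)*(6 + F²) + 16)² = (16 + (-3 + F)*(6 + F²))²)
1/r(Z(-1, 2)) = 1/((-2 + (12 + 6*2)³ - 3*(12 + 6*2)² + 6*(12 + 6*2))²) = 1/((-2 + (12 + 12)³ - 3*(12 + 12)² + 6*(12 + 12))²) = 1/((-2 + 24³ - 3*24² + 6*24)²) = 1/((-2 + 13824 - 3*576 + 144)²) = 1/((-2 + 13824 - 1728 + 144)²) = 1/(12238²) = 1/149768644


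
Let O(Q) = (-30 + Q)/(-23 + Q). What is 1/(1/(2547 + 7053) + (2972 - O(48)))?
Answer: 9600/28524289 ≈ 0.00033656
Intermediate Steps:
O(Q) = (-30 + Q)/(-23 + Q)
1/(1/(2547 + 7053) + (2972 - O(48))) = 1/(1/(2547 + 7053) + (2972 - (-30 + 48)/(-23 + 48))) = 1/(1/9600 + (2972 - 18/25)) = 1/(1/9600 + 74282/25) = 1/(28524289/9600) = 9600/28524289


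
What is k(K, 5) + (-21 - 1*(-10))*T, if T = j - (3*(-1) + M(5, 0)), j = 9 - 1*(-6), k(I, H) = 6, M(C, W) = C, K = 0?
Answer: -137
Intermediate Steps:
j = 15 (j = 9 + 6 = 15)
T = 13 (T = 15 - (3*(-1) + 5) = 15 - (-3 + 5) = 15 - 1*2 = 15 - 2 = 13)
k(K, 5) + (-21 - 1*(-10))*T = 6 + (-21 - 1*(-10))*13 = 6 + (-21 + 10)*13 = 6 - 11*13 = 6 - 143 = -137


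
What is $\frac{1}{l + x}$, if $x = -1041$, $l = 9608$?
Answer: $\frac{1}{8567} \approx 0.00011673$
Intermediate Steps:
$\frac{1}{l + x} = \frac{1}{9608 - 1041} = \frac{1}{8567}$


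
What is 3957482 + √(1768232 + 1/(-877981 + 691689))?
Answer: 3957482 + √15341494367778739/93146 ≈ 3.9588e+6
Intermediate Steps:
3957482 + √(1768232 + 1/(-877981 + 691689)) = 3957482 + √(1768232 + 1/(-186292)) = 3957482 + √(1768232 - 1/186292) = 3957482 + √(329407475743/186292) = 3957482 + √15341494367778739/93146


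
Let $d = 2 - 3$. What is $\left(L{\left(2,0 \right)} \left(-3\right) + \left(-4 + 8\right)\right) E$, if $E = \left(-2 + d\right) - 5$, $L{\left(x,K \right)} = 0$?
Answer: $-32$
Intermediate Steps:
$d = -1$ ($d = 2 - 3 = -1$)
$E = -8$ ($E = \left(-2 - 1\right) - 5 = -3 - 5 = -8$)
$\left(L{\left(2,0 \right)} \left(-3\right) + \left(-4 + 8\right)\right) E = \left(0 \left(-3\right) + \left(-4 + 8\right)\right) \left(-8\right) = \left(0 + 4\right) \left(-8\right) = 4 \left(-8\right) = -32$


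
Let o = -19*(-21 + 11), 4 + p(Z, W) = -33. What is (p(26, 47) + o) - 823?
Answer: -670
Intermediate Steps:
p(Z, W) = -37 (p(Z, W) = -4 - 33 = -37)
o = 190 (o = -19*(-10) = 190)
(p(26, 47) + o) - 823 = (-37 + 190) - 823 = 153 - 823 = -670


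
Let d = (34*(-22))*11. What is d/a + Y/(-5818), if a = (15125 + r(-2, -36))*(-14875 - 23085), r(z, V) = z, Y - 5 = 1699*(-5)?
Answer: 609236794963/417491738430 ≈ 1.4593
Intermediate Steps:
Y = -8490 (Y = 5 + 1699*(-5) = 5 - 8495 = -8490)
a = -574069080 (a = (15125 - 2)*(-14875 - 23085) = 15123*(-37960) = -574069080)
d = -8228 (d = -748*11 = -8228)
d/a + Y/(-5818) = -8228/(-574069080) - 8490/(-5818) = -8228*(-1/574069080) - 8490*(-1/5818) = 2057/143517270 + 4245/2909 = 609236794963/417491738430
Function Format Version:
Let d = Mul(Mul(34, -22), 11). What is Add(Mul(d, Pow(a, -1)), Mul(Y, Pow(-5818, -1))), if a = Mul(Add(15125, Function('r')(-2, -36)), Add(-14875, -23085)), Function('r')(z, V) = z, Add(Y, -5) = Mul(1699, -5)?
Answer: Rational(609236794963, 417491738430) ≈ 1.4593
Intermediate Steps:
Y = -8490 (Y = Add(5, Mul(1699, -5)) = Add(5, -8495) = -8490)
a = -574069080 (a = Mul(Add(15125, -2), Add(-14875, -23085)) = Mul(15123, -37960) = -574069080)
d = -8228 (d = Mul(-748, 11) = -8228)
Add(Mul(d, Pow(a, -1)), Mul(Y, Pow(-5818, -1))) = Add(Mul(-8228, Pow(-574069080, -1)), Mul(-8490, Pow(-5818, -1))) = Add(Mul(-8228, Rational(-1, 574069080)), Mul(-8490, Rational(-1, 5818))) = Add(Rational(2057, 143517270), Rational(4245, 2909)) = Rational(609236794963, 417491738430)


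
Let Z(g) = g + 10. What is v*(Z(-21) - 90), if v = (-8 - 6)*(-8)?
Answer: -11312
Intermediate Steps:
Z(g) = 10 + g
v = 112 (v = -14*(-8) = 112)
v*(Z(-21) - 90) = 112*((10 - 21) - 90) = 112*(-11 - 90) = 112*(-101) = -11312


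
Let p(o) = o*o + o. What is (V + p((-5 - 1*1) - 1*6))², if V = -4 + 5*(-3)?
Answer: 12769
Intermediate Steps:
V = -19 (V = -4 - 15 = -19)
p(o) = o + o² (p(o) = o² + o = o + o²)
(V + p((-5 - 1*1) - 1*6))² = (-19 + ((-5 - 1*1) - 1*6)*(1 + ((-5 - 1*1) - 1*6)))² = (-19 + ((-5 - 1) - 6)*(1 + ((-5 - 1) - 6)))² = (-19 + (-6 - 6)*(1 + (-6 - 6)))² = (-19 - 12*(1 - 12))² = (-19 - 12*(-11))² = (-19 + 132)² = 113² = 12769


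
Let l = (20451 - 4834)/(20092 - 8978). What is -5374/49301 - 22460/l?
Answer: -1758088748314/109990531 ≈ -15984.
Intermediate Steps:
l = 15617/11114 ≈ 1.4052
-5374/49301 - 22460/l = -5374/49301 - 22460/15617/11114 = -5374*1/49301 - 22460*11114/15617 = -5374/49301 - 249620440/15617 = -1758088748314/109990531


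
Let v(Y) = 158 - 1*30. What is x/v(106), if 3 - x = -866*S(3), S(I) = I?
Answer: 2601/128 ≈ 20.320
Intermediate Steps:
v(Y) = 128 (v(Y) = 158 - 30 = 128)
x = 2601 (x = 3 - (-866)*3 = 3 - 1*(-2598) = 3 + 2598 = 2601)
x/v(106) = 2601/128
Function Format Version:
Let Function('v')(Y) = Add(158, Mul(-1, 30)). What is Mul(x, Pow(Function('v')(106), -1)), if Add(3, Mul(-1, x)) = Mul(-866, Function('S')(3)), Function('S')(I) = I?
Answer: Rational(2601, 128) ≈ 20.320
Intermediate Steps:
Function('v')(Y) = 128 (Function('v')(Y) = Add(158, -30) = 128)
x = 2601 (x = Add(3, Mul(-1, Mul(-866, 3))) = Add(3, Mul(-1, -2598)) = Add(3, 2598) = 2601)
Mul(x, Pow(Function('v')(106), -1)) = Mul(2601, Pow(128, -1)) = Mul(2601, Rational(1, 128)) = Rational(2601, 128)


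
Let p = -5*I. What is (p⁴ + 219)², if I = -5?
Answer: 152759032336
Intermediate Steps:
p = 25 (p = -5*(-5) = 25)
(p⁴ + 219)² = (25⁴ + 219)² = (390625 + 219)² = 390844² = 152759032336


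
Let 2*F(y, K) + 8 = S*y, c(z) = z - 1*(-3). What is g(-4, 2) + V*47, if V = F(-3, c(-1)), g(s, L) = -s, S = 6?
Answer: -607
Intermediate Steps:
c(z) = 3 + z (c(z) = z + 3 = 3 + z)
F(y, K) = -4 + 3*y (F(y, K) = -4 + (6*y)/2 = -4 + 3*y)
V = -13 (V = -4 + 3*(-3) = -4 - 9 = -13)
g(-4, 2) + V*47 = -1*(-4) - 13*47 = 4 - 611 = -607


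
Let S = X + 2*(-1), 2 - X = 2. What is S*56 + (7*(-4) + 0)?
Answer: -140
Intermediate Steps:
X = 0 (X = 2 - 1*2 = 2 - 2 = 0)
S = -2 (S = 0 + 2*(-1) = 0 - 2 = -2)
S*56 + (7*(-4) + 0) = -2*56 + (7*(-4) + 0) = -112 + (-28 + 0) = -112 - 28 = -140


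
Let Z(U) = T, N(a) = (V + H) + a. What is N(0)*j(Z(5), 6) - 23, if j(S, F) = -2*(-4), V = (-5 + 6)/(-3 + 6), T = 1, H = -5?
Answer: -181/3 ≈ -60.333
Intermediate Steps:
V = 1/3 ≈ 0.33333
N(a) = -14/3 + a (N(a) = (1/3 - 5) + a = -14/3 + a)
Z(U) = 1
j(S, F) = 8
N(0)*j(Z(5), 6) - 23 = (-14/3 + 0)*8 - 23 = -14/3*8 - 23 = -112/3 - 23 = -181/3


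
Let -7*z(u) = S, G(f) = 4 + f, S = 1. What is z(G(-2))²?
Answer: 1/49 ≈ 0.020408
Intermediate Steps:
z(u) = -⅐ (z(u) = -⅐*1 = -⅐)
z(G(-2))² = (-⅐)² = 1/49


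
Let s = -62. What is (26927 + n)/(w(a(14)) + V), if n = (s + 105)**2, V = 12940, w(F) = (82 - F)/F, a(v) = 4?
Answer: 57552/25919 ≈ 2.2205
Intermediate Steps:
w(F) = (82 - F)/F
n = 1849 (n = (-62 + 105)**2 = 43**2 = 1849)
(26927 + n)/(w(a(14)) + V) = (26927 + 1849)/((82 - 1*4)/4 + 12940) = 28776/((82 - 4)/4 + 12940) = 28776/((1/4)*78 + 12940) = 28776/(39/2 + 12940) = 28776/(25919/2) = 28776*(2/25919) = 57552/25919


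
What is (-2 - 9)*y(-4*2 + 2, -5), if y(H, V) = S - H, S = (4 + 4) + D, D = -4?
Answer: -110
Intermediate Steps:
S = 4 (S = (4 + 4) - 4 = 8 - 4 = 4)
y(H, V) = 4 - H
(-2 - 9)*y(-4*2 + 2, -5) = (-2 - 9)*(4 - (-4*2 + 2)) = -11*(4 - (-8 + 2)) = -11*(4 - 1*(-6)) = -11*(4 + 6) = -11*10 = -110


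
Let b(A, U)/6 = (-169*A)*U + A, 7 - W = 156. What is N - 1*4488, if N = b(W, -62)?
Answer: -9372714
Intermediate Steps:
W = -149 (W = 7 - 1*156 = 7 - 156 = -149)
b(A, U) = 6*A - 1014*A*U (b(A, U) = 6*((-169*A)*U + A) = 6*(-169*A*U + A) = 6*(A - 169*A*U) = 6*A - 1014*A*U)
N = -9368226 (N = 6*(-149)*(1 - 169*(-62)) = 6*(-149)*(1 + 10478) = 6*(-149)*10479 = -9368226)
N - 1*4488 = -9368226 - 1*4488 = -9368226 - 4488 = -9372714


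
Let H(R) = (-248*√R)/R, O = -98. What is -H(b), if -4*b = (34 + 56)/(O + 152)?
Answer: -496*I*√15/5 ≈ -384.2*I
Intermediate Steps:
b = -5/12 (b = -(34 + 56)/(4*(-98 + 152)) = -45/(2*54) = -¼*5/3 = -5/12 ≈ -0.41667)
H(R) = -248/√R
-H(b) = -(-248)/√(-5/12) = -(-248)*(-2*I*√15/5) = -496*I*√15/5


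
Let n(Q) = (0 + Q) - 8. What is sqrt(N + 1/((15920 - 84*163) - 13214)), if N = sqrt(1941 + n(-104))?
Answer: sqrt(-10986 + 120692196*sqrt(1829))/10986 ≈ 6.5396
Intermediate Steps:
n(Q) = -8 + Q (n(Q) = Q - 8 = -8 + Q)
N = sqrt(1829) (N = sqrt(1941 + (-8 - 104)) = sqrt(1941 - 112) = sqrt(1829) ≈ 42.767)
sqrt(N + 1/((15920 - 84*163) - 13214)) = sqrt(sqrt(1829) + 1/((15920 - 84*163) - 13214)) = sqrt(sqrt(1829) + 1/((15920 - 13692) - 13214)) = sqrt(sqrt(1829) + 1/(2228 - 13214)) = sqrt(sqrt(1829) + 1/(-10986)) = sqrt(sqrt(1829) - 1/10986) = sqrt(-1/10986 + sqrt(1829))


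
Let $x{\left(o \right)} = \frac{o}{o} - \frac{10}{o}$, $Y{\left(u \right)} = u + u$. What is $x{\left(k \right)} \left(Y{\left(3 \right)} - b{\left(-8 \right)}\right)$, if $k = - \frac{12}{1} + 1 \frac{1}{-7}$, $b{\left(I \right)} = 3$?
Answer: $\frac{93}{17} \approx 5.4706$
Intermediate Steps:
$Y{\left(u \right)} = 2 u$
$k = - \frac{85}{7}$ ($k = \left(-12\right) 1 + 1 \left(- \frac{1}{7}\right) = -12 - \frac{1}{7} = - \frac{85}{7} \approx -12.143$)
$x{\left(o \right)} = 1 - \frac{10}{o}$
$x{\left(k \right)} \left(Y{\left(3 \right)} - b{\left(-8 \right)}\right) = \frac{-10 - \frac{85}{7}}{- \frac{85}{7}} \left(2 \cdot 3 - 3\right) = \left(- \frac{7}{85}\right) \left(- \frac{155}{7}\right) \left(6 - 3\right) = \frac{31}{17} \cdot 3 = \frac{93}{17}$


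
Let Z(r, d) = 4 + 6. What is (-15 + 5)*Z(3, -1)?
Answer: -100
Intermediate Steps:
Z(r, d) = 10
(-15 + 5)*Z(3, -1) = (-15 + 5)*10 = -10*10 = -100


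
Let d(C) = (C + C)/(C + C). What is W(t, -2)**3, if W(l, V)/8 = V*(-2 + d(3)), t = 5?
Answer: 4096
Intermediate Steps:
d(C) = 1 (d(C) = (2*C)/((2*C)) = (2*C)*(1/(2*C)) = 1)
W(l, V) = -8*V (W(l, V) = 8*(V*(-2 + 1)) = 8*(V*(-1)) = 8*(-V) = -8*V)
W(t, -2)**3 = (-8*(-2))**3 = 16**3 = 4096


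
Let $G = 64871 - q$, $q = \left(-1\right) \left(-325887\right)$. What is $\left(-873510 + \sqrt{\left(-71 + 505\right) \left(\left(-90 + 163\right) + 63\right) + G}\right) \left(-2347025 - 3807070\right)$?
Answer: $5375663523450 - 12308190 i \sqrt{50498} \approx 5.3757 \cdot 10^{12} - 2.7659 \cdot 10^{9} i$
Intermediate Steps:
$q = 325887$
$G = -261016$ ($G = 64871 - 325887 = -261016$)
$\left(-873510 + \sqrt{\left(-71 + 505\right) \left(\left(-90 + 163\right) + 63\right) + G}\right) \left(-2347025 - 3807070\right) = \left(-873510 + \sqrt{\left(-71 + 505\right) \left(\left(-90 + 163\right) + 63\right) - 261016}\right) \left(-2347025 - 3807070\right) = \left(-873510 + \sqrt{434 \left(73 + 63\right) - 261016}\right) \left(-6154095\right) = \left(-873510 + \sqrt{434 \cdot 136 - 261016}\right) \left(-6154095\right) = \left(-873510 + \sqrt{59024 - 261016}\right) \left(-6154095\right) = \left(-873510 + \sqrt{-201992}\right) \left(-6154095\right) = \left(-873510 + 2 i \sqrt{50498}\right) \left(-6154095\right) = 5375663523450 - 12308190 i \sqrt{50498}$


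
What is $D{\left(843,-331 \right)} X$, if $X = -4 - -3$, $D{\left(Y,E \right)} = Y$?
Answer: $-843$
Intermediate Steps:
$X = -1$ ($X = -4 + 3 = -1$)
$D{\left(843,-331 \right)} X = 843 \left(-1\right) = -843$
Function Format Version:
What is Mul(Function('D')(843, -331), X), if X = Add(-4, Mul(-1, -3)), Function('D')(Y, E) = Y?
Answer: -843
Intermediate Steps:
X = -1 (X = Add(-4, 3) = -1)
Mul(Function('D')(843, -331), X) = Mul(843, -1) = -843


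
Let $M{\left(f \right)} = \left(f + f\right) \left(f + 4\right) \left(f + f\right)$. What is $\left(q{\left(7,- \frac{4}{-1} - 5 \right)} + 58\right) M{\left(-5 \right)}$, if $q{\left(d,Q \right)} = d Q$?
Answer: $-5100$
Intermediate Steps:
$q{\left(d,Q \right)} = Q d$
$M{\left(f \right)} = 4 f^{2} \left(4 + f\right)$ ($M{\left(f \right)} = 2 f \left(4 + f\right) 2 f = 4 f^{2} \left(4 + f\right)$)
$\left(q{\left(7,- \frac{4}{-1} - 5 \right)} + 58\right) M{\left(-5 \right)} = \left(\left(- \frac{4}{-1} - 5\right) 7 + 58\right) 4 \left(-5\right)^{2} \left(4 - 5\right) = \left(\left(\left(-4\right) \left(-1\right) - 5\right) 7 + 58\right) 4 \cdot 25 \left(-1\right) = \left(\left(4 - 5\right) 7 + 58\right) \left(-100\right) = \left(\left(-1\right) 7 + 58\right) \left(-100\right) = \left(-7 + 58\right) \left(-100\right) = 51 \left(-100\right) = -5100$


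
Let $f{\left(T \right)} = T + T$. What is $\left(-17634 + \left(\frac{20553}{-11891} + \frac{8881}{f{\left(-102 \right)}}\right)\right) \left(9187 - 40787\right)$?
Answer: $\frac{338797181356100}{606441} \approx 5.5866 \cdot 10^{8}$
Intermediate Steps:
$f{\left(T \right)} = 2 T$
$\left(-17634 + \left(\frac{20553}{-11891} + \frac{8881}{f{\left(-102 \right)}}\right)\right) \left(9187 - 40787\right) = \left(-17634 + \left(\frac{20553}{-11891} + \frac{8881}{2 \left(-102\right)}\right)\right) \left(9187 - 40787\right) = \left(-17634 + \left(20553 \left(- \frac{1}{11891}\right) + \frac{8881}{-204}\right)\right) \left(-31600\right) = \left(-17634 + \left(- \frac{20553}{11891} + 8881 \left(- \frac{1}{204}\right)\right)\right) \left(-31600\right) = \left(-17634 - \frac{109796783}{2425764}\right) \left(-31600\right) = \left(- \frac{42885719159}{2425764}\right) \left(-31600\right) = \frac{338797181356100}{606441}$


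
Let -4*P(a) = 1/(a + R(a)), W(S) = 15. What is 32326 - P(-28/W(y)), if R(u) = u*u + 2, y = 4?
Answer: 105253681/3256 ≈ 32326.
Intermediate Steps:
R(u) = 2 + u² (R(u) = u² + 2 = 2 + u²)
P(a) = -1/(4*(2 + a + a²)) (P(a) = -1/(4*(a + (2 + a²))) = -1/(4*(2 + a + a²)))
32326 - P(-28/W(y)) = 32326 - (-1)/(8 + 4*(-28/15) + 4*(-28/15)²) = 32326 - (-1)/(8 - 112/15 + 4*(784/225)) = 32326 - (-1)/(8 - 112/15 + 3136/225) = 32326 - (-1)/3256/225 = 32326 - (-1)*225/3256 = 32326 - 1*(-225/3256) = 32326 + 225/3256 = 105253681/3256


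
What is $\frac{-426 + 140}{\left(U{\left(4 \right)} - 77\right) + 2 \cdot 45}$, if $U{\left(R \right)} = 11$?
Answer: $- \frac{143}{12} \approx -11.917$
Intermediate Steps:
$\frac{-426 + 140}{\left(U{\left(4 \right)} - 77\right) + 2 \cdot 45} = \frac{-426 + 140}{\left(11 - 77\right) + 2 \cdot 45} = - \frac{286}{\left(11 - 77\right) + 90} = - \frac{286}{-66 + 90} = - \frac{286}{24} = \left(-286\right) \frac{1}{24} = - \frac{143}{12}$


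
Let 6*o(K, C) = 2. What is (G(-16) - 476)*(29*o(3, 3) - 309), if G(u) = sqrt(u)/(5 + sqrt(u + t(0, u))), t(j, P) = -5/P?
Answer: 3592*(-4 - 2380*I + 119*sqrt(251))/(3*(sqrt(251) - 20*I)) ≈ 1.4237e+5 - 147.14*I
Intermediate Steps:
o(K, C) = 1/3 (o(K, C) = (1/6)*2 = 1/3)
G(u) = sqrt(u)/(5 + sqrt(u - 5/u))
(G(-16) - 476)*(29*o(3, 3) - 309) = (sqrt(-16)/(5 + sqrt(-16 - 5/(-16))) - 476)*(29*(1/3) - 309) = ((4*I)/(5 + sqrt(-16 - 5*(-1/16))) - 476)*(29/3 - 309) = ((4*I)/(5 + sqrt(-16 + 5/16)) - 476)*(-898/3) = ((4*I)/(5 + sqrt(-251/16)) - 476)*(-898/3) = ((4*I)/(5 + I*sqrt(251)/4) - 476)*(-898/3) = (4*I/(5 + I*sqrt(251)/4) - 476)*(-898/3) = (-476 + 4*I/(5 + I*sqrt(251)/4))*(-898/3) = 427448/3 - 3592*I/(3*(5 + I*sqrt(251)/4))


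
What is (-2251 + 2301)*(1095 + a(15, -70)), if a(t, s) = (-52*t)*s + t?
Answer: 2785500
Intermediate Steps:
a(t, s) = t - 52*s*t (a(t, s) = -52*s*t + t = t - 52*s*t)
(-2251 + 2301)*(1095 + a(15, -70)) = (-2251 + 2301)*(1095 + 15*(1 - 52*(-70))) = 50*(1095 + 15*(1 + 3640)) = 50*(1095 + 15*3641) = 50*(1095 + 54615) = 50*55710 = 2785500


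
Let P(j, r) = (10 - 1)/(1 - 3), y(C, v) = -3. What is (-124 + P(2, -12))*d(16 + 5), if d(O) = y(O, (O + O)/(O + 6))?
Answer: 771/2 ≈ 385.50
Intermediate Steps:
P(j, r) = -9/2 (P(j, r) = 9/(-2) = 9*(-1/2) = -9/2)
d(O) = -3
(-124 + P(2, -12))*d(16 + 5) = (-124 - 9/2)*(-3) = -257/2*(-3) = 771/2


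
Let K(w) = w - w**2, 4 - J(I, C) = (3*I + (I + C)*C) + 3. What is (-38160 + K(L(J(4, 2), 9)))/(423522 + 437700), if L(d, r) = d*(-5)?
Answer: -8545/143537 ≈ -0.059532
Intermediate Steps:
J(I, C) = 1 - 3*I - C*(C + I) (J(I, C) = 4 - ((3*I + (I + C)*C) + 3) = 4 - ((3*I + (C + I)*C) + 3) = 4 - ((3*I + C*(C + I)) + 3) = 4 - (3 + 3*I + C*(C + I)) = 4 + (-3 - 3*I - C*(C + I)) = 1 - 3*I - C*(C + I))
L(d, r) = -5*d
(-38160 + K(L(J(4, 2), 9)))/(423522 + 437700) = (-38160 + (-5*(1 - 1*2**2 - 3*4 - 1*2*4))*(1 - (-5)*(1 - 1*2**2 - 3*4 - 1*2*4)))/(423522 + 437700) = (-38160 + (-5*(1 - 1*4 - 12 - 8))*(1 - (-5)*(1 - 1*4 - 12 - 8)))/861222 = (-38160 + (-5*(1 - 4 - 12 - 8))*(1 - (-5)*(1 - 4 - 12 - 8)))*(1/861222) = (-38160 + (-5*(-23))*(1 - (-5)*(-23)))*(1/861222) = (-38160 + 115*(1 - 1*115))*(1/861222) = (-38160 + 115*(1 - 115))*(1/861222) = (-38160 + 115*(-114))*(1/861222) = (-38160 - 13110)*(1/861222) = -51270*1/861222 = -8545/143537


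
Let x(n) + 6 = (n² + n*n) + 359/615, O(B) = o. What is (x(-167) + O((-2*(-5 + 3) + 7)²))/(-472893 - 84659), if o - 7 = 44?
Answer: -2145719/21430905 ≈ -0.10012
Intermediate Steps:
o = 51 (o = 7 + 44 = 51)
O(B) = 51
x(n) = -3331/615 + 2*n² (x(n) = -6 + ((n² + n*n) + 359/615) = -6 + ((n² + n²) + 359*(1/615)) = -6 + (2*n² + 359/615) = -6 + (359/615 + 2*n²) = -3331/615 + 2*n²)
(x(-167) + O((-2*(-5 + 3) + 7)²))/(-472893 - 84659) = ((-3331/615 + 2*(-167)²) + 51)/(-472893 - 84659) = ((-3331/615 + 2*27889) + 51)/(-557552) = ((-3331/615 + 55778) + 51)*(-1/557552) = (34300139/615 + 51)*(-1/557552) = (34331504/615)*(-1/557552) = -2145719/21430905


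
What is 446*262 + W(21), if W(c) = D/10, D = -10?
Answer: 116851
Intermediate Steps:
W(c) = -1 (W(c) = -10/10 = -10*⅒ = -1)
446*262 + W(21) = 446*262 - 1 = 116852 - 1 = 116851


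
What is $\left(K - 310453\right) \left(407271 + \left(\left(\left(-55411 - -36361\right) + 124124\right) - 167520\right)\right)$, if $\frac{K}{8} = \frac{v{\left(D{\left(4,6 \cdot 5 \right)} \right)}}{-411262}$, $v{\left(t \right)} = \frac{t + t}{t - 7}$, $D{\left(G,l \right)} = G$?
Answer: $- \frac{66039602112028025}{616893} \approx -1.0705 \cdot 10^{11}$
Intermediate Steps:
$v{\left(t \right)} = \frac{2 t}{-7 + t}$
$K = \frac{32}{616893}$ ($K = 8 \frac{2 \cdot 4 \frac{1}{-7 + 4}}{-411262} = 8 \cdot 2 \cdot 4 \frac{1}{-3} \left(- \frac{1}{411262}\right) = 8 \cdot 2 \cdot 4 \left(- \frac{1}{3}\right) \left(- \frac{1}{411262}\right) = 8 \left(\left(- \frac{8}{3}\right) \left(- \frac{1}{411262}\right)\right) = 8 \cdot \frac{4}{616893} = \frac{32}{616893} \approx 5.1873 \cdot 10^{-5}$)
$\left(K - 310453\right) \left(407271 + \left(\left(\left(-55411 - -36361\right) + 124124\right) - 167520\right)\right) = \left(\frac{32}{616893} - 310453\right) \left(407271 + \left(\left(\left(-55411 - -36361\right) + 124124\right) - 167520\right)\right) = - \frac{191516282497 \left(407271 + \left(\left(\left(-55411 + 36361\right) + 124124\right) - 167520\right)\right)}{616893} = - \frac{191516282497 \left(407271 + \left(\left(-19050 + 124124\right) - 167520\right)\right)}{616893} = - \frac{191516282497 \left(407271 + \left(105074 - 167520\right)\right)}{616893} = - \frac{191516282497 \left(407271 - 62446\right)}{616893} = \left(- \frac{191516282497}{616893}\right) 344825 = - \frac{66039602112028025}{616893}$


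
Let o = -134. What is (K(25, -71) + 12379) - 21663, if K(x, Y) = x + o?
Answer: -9393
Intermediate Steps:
K(x, Y) = -134 + x (K(x, Y) = x - 134 = -134 + x)
(K(25, -71) + 12379) - 21663 = ((-134 + 25) + 12379) - 21663 = (-109 + 12379) - 21663 = 12270 - 21663 = -9393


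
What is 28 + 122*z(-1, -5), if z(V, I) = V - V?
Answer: 28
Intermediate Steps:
z(V, I) = 0
28 + 122*z(-1, -5) = 28 + 122*0 = 28 + 0 = 28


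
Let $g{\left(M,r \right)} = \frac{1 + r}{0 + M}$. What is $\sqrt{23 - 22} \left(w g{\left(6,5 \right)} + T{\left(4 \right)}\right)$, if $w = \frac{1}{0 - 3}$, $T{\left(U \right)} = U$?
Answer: $\frac{11}{3} \approx 3.6667$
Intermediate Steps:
$g{\left(M,r \right)} = \frac{1 + r}{M}$
$w = - \frac{1}{3}$ ($w = \frac{1}{-3} = - \frac{1}{3} \approx -0.33333$)
$\sqrt{23 - 22} \left(w g{\left(6,5 \right)} + T{\left(4 \right)}\right) = \sqrt{23 - 22} \left(- \frac{\frac{1}{6} \left(1 + 5\right)}{3} + 4\right) = \sqrt{1} \left(- \frac{\frac{1}{6} \cdot 6}{3} + 4\right) = 1 \left(\left(- \frac{1}{3}\right) 1 + 4\right) = 1 \left(- \frac{1}{3} + 4\right) = 1 \cdot \frac{11}{3} = \frac{11}{3}$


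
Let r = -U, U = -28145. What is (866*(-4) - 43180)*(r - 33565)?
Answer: 252810480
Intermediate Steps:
r = 28145 (r = -1*(-28145) = 28145)
(866*(-4) - 43180)*(r - 33565) = (866*(-4) - 43180)*(28145 - 33565) = (-3464 - 43180)*(-5420) = -46644*(-5420) = 252810480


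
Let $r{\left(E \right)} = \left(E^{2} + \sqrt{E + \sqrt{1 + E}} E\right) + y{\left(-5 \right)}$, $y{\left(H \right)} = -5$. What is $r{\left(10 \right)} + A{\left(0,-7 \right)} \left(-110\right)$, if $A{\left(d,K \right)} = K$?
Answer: $865 + 10 \sqrt{10 + \sqrt{11}} \approx 901.49$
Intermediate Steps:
$r{\left(E \right)} = -5 + E^{2} + E \sqrt{E + \sqrt{1 + E}}$ ($r{\left(E \right)} = \left(E^{2} + \sqrt{E + \sqrt{1 + E}} E\right) - 5 = \left(E^{2} + E \sqrt{E + \sqrt{1 + E}}\right) - 5 = -5 + E^{2} + E \sqrt{E + \sqrt{1 + E}}$)
$r{\left(10 \right)} + A{\left(0,-7 \right)} \left(-110\right) = \left(-5 + 10^{2} + 10 \sqrt{10 + \sqrt{1 + 10}}\right) - -770 = \left(-5 + 100 + 10 \sqrt{10 + \sqrt{11}}\right) + 770 = \left(95 + 10 \sqrt{10 + \sqrt{11}}\right) + 770 = 865 + 10 \sqrt{10 + \sqrt{11}}$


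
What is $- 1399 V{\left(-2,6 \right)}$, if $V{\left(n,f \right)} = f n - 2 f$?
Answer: $33576$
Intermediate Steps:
$V{\left(n,f \right)} = - 2 f + f n$
$- 1399 V{\left(-2,6 \right)} = - 1399 \cdot 6 \left(-2 - 2\right) = - 1399 \cdot 6 \left(-4\right) = \left(-1399\right) \left(-24\right) = 33576$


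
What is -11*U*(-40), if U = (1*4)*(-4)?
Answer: -7040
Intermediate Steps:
U = -16 (U = 4*(-4) = -16)
-11*U*(-40) = -11*(-16)*(-40) = 176*(-40) = -7040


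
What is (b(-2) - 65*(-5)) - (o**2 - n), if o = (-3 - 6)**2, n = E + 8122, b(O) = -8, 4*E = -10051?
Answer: -2539/4 ≈ -634.75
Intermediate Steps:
E = -10051/4 (E = (1/4)*(-10051) = -10051/4 ≈ -2512.8)
n = 22437/4 (n = -10051/4 + 8122 = 22437/4 ≈ 5609.3)
o = 81 (o = (-9)**2 = 81)
(b(-2) - 65*(-5)) - (o**2 - n) = (-8 - 65*(-5)) - (81**2 - 1*22437/4) = (-8 + 325) - (6561 - 22437/4) = 317 - 1*3807/4 = 317 - 3807/4 = -2539/4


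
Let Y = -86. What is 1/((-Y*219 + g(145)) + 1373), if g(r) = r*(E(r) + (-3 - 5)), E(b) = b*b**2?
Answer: 1/442069672 ≈ 2.2621e-9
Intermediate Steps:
E(b) = b**3
g(r) = r*(-8 + r**3) (g(r) = r*(r**3 + (-3 - 5)) = r*(r**3 - 8) = r*(-8 + r**3))
1/((-Y*219 + g(145)) + 1373) = 1/((-(-86)*219 + 145*(-8 + 145**3)) + 1373) = 1/((-1*(-18834) + 145*(-8 + 3048625)) + 1373) = 1/((18834 + 145*3048617) + 1373) = 1/((18834 + 442049465) + 1373) = 1/(442068299 + 1373) = 1/442069672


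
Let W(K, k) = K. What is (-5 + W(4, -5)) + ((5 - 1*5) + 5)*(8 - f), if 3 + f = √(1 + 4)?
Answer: 54 - 5*√5 ≈ 42.820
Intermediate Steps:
f = -3 + √5 (f = -3 + √(1 + 4) = -3 + √5 ≈ -0.76393)
(-5 + W(4, -5)) + ((5 - 1*5) + 5)*(8 - f) = (-5 + 4) + ((5 - 1*5) + 5)*(8 - (-3 + √5)) = -1 + ((5 - 5) + 5)*(8 + (3 - √5)) = -1 + (0 + 5)*(11 - √5) = -1 + 5*(11 - √5) = -1 + (55 - 5*√5) = 54 - 5*√5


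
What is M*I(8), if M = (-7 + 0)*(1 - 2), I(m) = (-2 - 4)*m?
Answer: -336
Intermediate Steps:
I(m) = -6*m
M = 7 (M = -7*(-1) = 7)
M*I(8) = 7*(-6*8) = 7*(-48) = -336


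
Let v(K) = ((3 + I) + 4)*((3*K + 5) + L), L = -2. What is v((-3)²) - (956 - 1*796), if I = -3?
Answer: -40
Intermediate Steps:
v(K) = 12 + 12*K (v(K) = ((3 - 3) + 4)*((3*K + 5) - 2) = (0 + 4)*((5 + 3*K) - 2) = 4*(3 + 3*K) = 12 + 12*K)
v((-3)²) - (956 - 1*796) = (12 + 12*(-3)²) - (956 - 1*796) = (12 + 12*9) - (956 - 796) = (12 + 108) - 1*160 = 120 - 160 = -40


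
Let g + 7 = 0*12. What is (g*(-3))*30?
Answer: 630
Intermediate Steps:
g = -7 (g = -7 + 0*12 = -7 + 0 = -7)
(g*(-3))*30 = -7*(-3)*30 = 21*30 = 630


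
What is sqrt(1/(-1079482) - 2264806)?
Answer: I*sqrt(2639136279965604626)/1079482 ≈ 1504.9*I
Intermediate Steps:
sqrt(1/(-1079482) - 2264806) = sqrt(-1/1079482 - 2264806) = sqrt(-2444817310493/1079482) = I*sqrt(2639136279965604626)/1079482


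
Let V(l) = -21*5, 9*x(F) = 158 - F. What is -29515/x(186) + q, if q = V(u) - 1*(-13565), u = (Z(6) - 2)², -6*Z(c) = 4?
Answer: 642515/28 ≈ 22947.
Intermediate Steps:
Z(c) = -⅔ (Z(c) = -⅙*4 = -⅔)
x(F) = 158/9 - F/9 (x(F) = (158 - F)/9 = 158/9 - F/9)
u = 64/9 (u = (-⅔ - 2)² = (-8/3)² = 64/9 ≈ 7.1111)
V(l) = -105
q = 13460 (q = -105 - 1*(-13565) = -105 + 13565 = 13460)
-29515/x(186) + q = -29515/(158/9 - ⅑*186) + 13460 = -29515/(158/9 - 62/3) + 13460 = -29515/(-28/9) + 13460 = -29515*(-9/28) + 13460 = 265635/28 + 13460 = 642515/28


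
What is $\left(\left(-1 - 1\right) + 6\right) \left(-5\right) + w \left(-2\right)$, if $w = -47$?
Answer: $74$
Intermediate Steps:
$\left(\left(-1 - 1\right) + 6\right) \left(-5\right) + w \left(-2\right) = \left(\left(-1 - 1\right) + 6\right) \left(-5\right) - -94 = \left(-2 + 6\right) \left(-5\right) + 94 = 4 \left(-5\right) + 94 = -20 + 94 = 74$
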